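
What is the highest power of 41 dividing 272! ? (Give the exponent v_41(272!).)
v_41(272!) = 6

Legendre's formula: v_p(n!) = Σ_{k ≥ 1} ⌊n / p^k⌋. For p = 41, n = 272, the terms are:
  ⌊272/41^1⌋ = ⌊272/41⌋ = 6
(the next term ⌊272/41^2⌋ = 0, terminating the sum). Summing: v_41(272!) = 6 = 6.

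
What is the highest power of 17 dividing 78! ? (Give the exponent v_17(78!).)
v_17(78!) = 4

Legendre's formula: v_p(n!) = Σ_{k ≥ 1} ⌊n / p^k⌋. For p = 17, n = 78, the terms are:
  ⌊78/17^1⌋ = ⌊78/17⌋ = 4
(the next term ⌊78/17^2⌋ = 0, terminating the sum). Summing: v_17(78!) = 4 = 4.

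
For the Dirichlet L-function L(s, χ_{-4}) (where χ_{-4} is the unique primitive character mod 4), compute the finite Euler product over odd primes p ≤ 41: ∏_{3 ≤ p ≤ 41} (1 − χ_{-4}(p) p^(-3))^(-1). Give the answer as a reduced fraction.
∏ = 317583502136600214370347226405/327754858760764671044087709696

The odd primes p ≤ 41 are [3, 5, 7, 11, 13, 17, 19, 23, 29, 31, 37, 41]. For each, χ(p) = 1 if p ≡ 1 mod 4, χ(p) = −1 if p ≡ 3 mod 4. Taking (1 − χ(p)/p^3)^(-1) = p^3/(p^3 − χ(p)): (1 − (-1)/3^3)^(-1) · (1 − (1)/5^3)^(-1) · (1 − (-1)/7^3)^(-1) · (1 − (-1)/11^3)^(-1) · (1 − (1)/13^3)^(-1) · (1 − (1)/17^3)^(-1) · (1 − (-1)/19^3)^(-1) · (1 − (-1)/23^3)^(-1) · (1 − (1)/29^3)^(-1) · (1 − (-1)/31^3)^(-1) · (1 − (1)/37^3)^(-1) · (1 − (1)/41^3)^(-1) = 317583502136600214370347226405/327754858760764671044087709696.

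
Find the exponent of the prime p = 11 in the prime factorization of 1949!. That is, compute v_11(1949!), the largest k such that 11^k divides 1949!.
v_11(1949!) = 194

Legendre's formula: v_p(n!) = Σ_{k ≥ 1} ⌊n / p^k⌋. For p = 11, n = 1949, the terms are:
  ⌊1949/11^1⌋ = ⌊1949/11⌋ = 177
  ⌊1949/11^2⌋ = ⌊1949/121⌋ = 16
  ⌊1949/11^3⌋ = ⌊1949/1331⌋ = 1
(the next term ⌊1949/11^4⌋ = 0, terminating the sum). Summing: v_11(1949!) = 177 + 16 + 1 = 194.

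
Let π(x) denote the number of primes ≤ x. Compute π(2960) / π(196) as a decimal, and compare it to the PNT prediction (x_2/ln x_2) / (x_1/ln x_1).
π(2960)/π(196) = 426/44 ≈ 9.6818;  PNT prediction ≈ 9.9726.

π(196) = 44 and π(2960) = 426, so π(2960)/π(196) ≈ 9.6818. The PNT-predicted ratio is (2960/ln(2960)) / (196/ln(196)) ≈ 9.9726. The two agree to within a few percent, as expected.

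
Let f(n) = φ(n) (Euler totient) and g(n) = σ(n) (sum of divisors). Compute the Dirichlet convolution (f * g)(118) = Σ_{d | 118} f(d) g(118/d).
(φ * σ)(118) = 472

Divisors of 118: [1, 2, 59, 118]. For each d | 118:
  d = 1: φ(1) · σ(118/1) = 1 · 180 = 180
  d = 2: φ(2) · σ(118/2) = 1 · 60 = 60
  d = 59: φ(59) · σ(118/59) = 58 · 3 = 174
  d = 118: φ(118) · σ(118/118) = 58 · 1 = 58
Summing: (φ * σ)(118) = 180 + 60 + 174 + 58 = 472.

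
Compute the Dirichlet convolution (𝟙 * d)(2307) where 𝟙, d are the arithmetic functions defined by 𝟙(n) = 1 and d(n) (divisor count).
(𝟙 * d)(2307) = 9

Divisors of 2307: [1, 3, 769, 2307]. For each d | 2307:
  d = 1: 𝟙(1) · d(2307/1) = 1 · 4 = 4
  d = 3: 𝟙(3) · d(2307/3) = 1 · 2 = 2
  d = 769: 𝟙(769) · d(2307/769) = 1 · 2 = 2
  d = 2307: 𝟙(2307) · d(2307/2307) = 1 · 1 = 1
Summing: (𝟙 * d)(2307) = 4 + 2 + 2 + 1 = 9.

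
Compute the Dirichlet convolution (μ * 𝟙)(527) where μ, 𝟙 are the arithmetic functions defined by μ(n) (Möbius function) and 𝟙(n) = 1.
(μ * 𝟙)(527) = 0

Divisors of 527: [1, 17, 31, 527]. For each d | 527:
  d = 1: μ(1) · 𝟙(527/1) = 1 · 1 = 1
  d = 17: μ(17) · 𝟙(527/17) = -1 · 1 = -1
  d = 31: μ(31) · 𝟙(527/31) = -1 · 1 = -1
  d = 527: μ(527) · 𝟙(527/527) = 1 · 1 = 1
Summing: (μ * 𝟙)(527) = 1 + -1 + -1 + 1 = 0.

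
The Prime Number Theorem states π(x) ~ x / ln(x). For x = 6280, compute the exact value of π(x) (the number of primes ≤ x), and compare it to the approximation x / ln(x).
π(6280) = 817;  x/ln(x) ≈ 718.11;  relative error ≈ 12.10%.

Directly count primes up to 6280: π(6280) = 817. The PNT approximation gives 6280/ln(6280) ≈ 6280/8.74513 ≈ 718.11. Relative error (π(x) − x/ln(x)) / π(x) ≈ 12.10%; the approximation is known to undercount slightly (Li(x) is a better estimate).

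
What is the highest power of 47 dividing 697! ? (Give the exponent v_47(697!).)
v_47(697!) = 14

Legendre's formula: v_p(n!) = Σ_{k ≥ 1} ⌊n / p^k⌋. For p = 47, n = 697, the terms are:
  ⌊697/47^1⌋ = ⌊697/47⌋ = 14
(the next term ⌊697/47^2⌋ = 0, terminating the sum). Summing: v_47(697!) = 14 = 14.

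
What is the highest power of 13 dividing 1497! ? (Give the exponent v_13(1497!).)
v_13(1497!) = 123

Legendre's formula: v_p(n!) = Σ_{k ≥ 1} ⌊n / p^k⌋. For p = 13, n = 1497, the terms are:
  ⌊1497/13^1⌋ = ⌊1497/13⌋ = 115
  ⌊1497/13^2⌋ = ⌊1497/169⌋ = 8
(the next term ⌊1497/13^3⌋ = 0, terminating the sum). Summing: v_13(1497!) = 115 + 8 = 123.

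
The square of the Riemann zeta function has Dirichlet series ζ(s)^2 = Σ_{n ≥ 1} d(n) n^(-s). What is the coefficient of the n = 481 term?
d(481) = 4

ζ(s)^2 = (Σ 1/m^s)(Σ 1/k^s). The coefficient of 1/n^s in the product is the number of ordered pairs (m, k) with mk = n, which equals d(n). For n = 481, divisors are [1, 13, 37, 481], so d(481) = 4.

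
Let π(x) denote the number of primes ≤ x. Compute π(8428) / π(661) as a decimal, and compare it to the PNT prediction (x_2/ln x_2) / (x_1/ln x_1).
π(8428)/π(661) = 1053/121 ≈ 8.7025;  PNT prediction ≈ 9.1597.

π(661) = 121 and π(8428) = 1053, so π(8428)/π(661) ≈ 8.7025. The PNT-predicted ratio is (8428/ln(8428)) / (661/ln(661)) ≈ 9.1597. The two agree to within a few percent, as expected.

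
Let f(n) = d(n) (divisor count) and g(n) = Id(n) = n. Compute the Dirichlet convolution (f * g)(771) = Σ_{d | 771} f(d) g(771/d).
(d * Id)(771) = 1295

Divisors of 771: [1, 3, 257, 771]. For each d | 771:
  d = 1: d(1) · Id(771/1) = 1 · 771 = 771
  d = 3: d(3) · Id(771/3) = 2 · 257 = 514
  d = 257: d(257) · Id(771/257) = 2 · 3 = 6
  d = 771: d(771) · Id(771/771) = 4 · 1 = 4
Summing: (d * Id)(771) = 771 + 514 + 6 + 4 = 1295.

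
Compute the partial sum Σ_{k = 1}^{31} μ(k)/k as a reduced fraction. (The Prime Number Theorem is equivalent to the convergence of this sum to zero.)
Σ μ(k)/k = -4193929329/66853496710

Values of μ(k) for 1 ≤ k ≤ 31: μ(1) = 1, μ(2) = -1, μ(3) = -1, μ(5) = -1, μ(6) = 1, μ(7) = -1, μ(10) = 1, μ(11) = -1, μ(13) = -1, μ(14) = 1, μ(15) = 1, μ(17) = -1, μ(19) = -1, μ(21) = 1, μ(22) = 1, μ(23) = -1, μ(26) = 1, μ(29) = -1, μ(30) = -1, μ(31) = -1, with μ = 0 on non-squarefree integers. Summing μ(k)/k for k where μ(k) ≠ 0 gives -4193929329/66853496710 ≈ -0.0627. (PNT ⟺ this sum → 0 as n → ∞.)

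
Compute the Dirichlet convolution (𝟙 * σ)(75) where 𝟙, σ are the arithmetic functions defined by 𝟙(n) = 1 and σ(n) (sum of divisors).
(𝟙 * σ)(75) = 190

Divisors of 75: [1, 3, 5, 15, 25, 75]. For each d | 75:
  d = 1: 𝟙(1) · σ(75/1) = 1 · 124 = 124
  d = 3: 𝟙(3) · σ(75/3) = 1 · 31 = 31
  d = 5: 𝟙(5) · σ(75/5) = 1 · 24 = 24
  d = 15: 𝟙(15) · σ(75/15) = 1 · 6 = 6
  d = 25: 𝟙(25) · σ(75/25) = 1 · 4 = 4
  d = 75: 𝟙(75) · σ(75/75) = 1 · 1 = 1
Summing: (𝟙 * σ)(75) = 124 + 31 + 24 + 6 + 4 + 1 = 190.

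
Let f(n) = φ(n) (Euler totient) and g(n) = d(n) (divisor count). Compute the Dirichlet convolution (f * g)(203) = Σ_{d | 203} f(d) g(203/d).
(φ * d)(203) = 240

Divisors of 203: [1, 7, 29, 203]. For each d | 203:
  d = 1: φ(1) · d(203/1) = 1 · 4 = 4
  d = 7: φ(7) · d(203/7) = 6 · 2 = 12
  d = 29: φ(29) · d(203/29) = 28 · 2 = 56
  d = 203: φ(203) · d(203/203) = 168 · 1 = 168
Summing: (φ * d)(203) = 4 + 12 + 56 + 168 = 240.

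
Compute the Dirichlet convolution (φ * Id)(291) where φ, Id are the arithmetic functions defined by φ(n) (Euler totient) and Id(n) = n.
(φ * Id)(291) = 965

Divisors of 291: [1, 3, 97, 291]. For each d | 291:
  d = 1: φ(1) · Id(291/1) = 1 · 291 = 291
  d = 3: φ(3) · Id(291/3) = 2 · 97 = 194
  d = 97: φ(97) · Id(291/97) = 96 · 3 = 288
  d = 291: φ(291) · Id(291/291) = 192 · 1 = 192
Summing: (φ * Id)(291) = 291 + 194 + 288 + 192 = 965.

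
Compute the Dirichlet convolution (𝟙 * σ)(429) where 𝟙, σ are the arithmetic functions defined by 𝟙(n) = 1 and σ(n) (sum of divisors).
(𝟙 * σ)(429) = 975

Divisors of 429: [1, 3, 11, 13, 33, 39, 143, 429]. For each d | 429:
  d = 1: 𝟙(1) · σ(429/1) = 1 · 672 = 672
  d = 3: 𝟙(3) · σ(429/3) = 1 · 168 = 168
  d = 11: 𝟙(11) · σ(429/11) = 1 · 56 = 56
  d = 13: 𝟙(13) · σ(429/13) = 1 · 48 = 48
  d = 33: 𝟙(33) · σ(429/33) = 1 · 14 = 14
  d = 39: 𝟙(39) · σ(429/39) = 1 · 12 = 12
  d = 143: 𝟙(143) · σ(429/143) = 1 · 4 = 4
  d = 429: 𝟙(429) · σ(429/429) = 1 · 1 = 1
Summing: (𝟙 * σ)(429) = 672 + 168 + 56 + 48 + 14 + 12 + 4 + 1 = 975.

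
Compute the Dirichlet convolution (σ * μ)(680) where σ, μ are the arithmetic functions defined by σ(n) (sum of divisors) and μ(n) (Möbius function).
(σ * μ)(680) = 680

Divisors of 680: [1, 2, 4, 5, 8, 10, 17, 20, 34, 40, 68, 85, 136, 170, 340, 680]. For each d | 680:
  d = 1: σ(1) · μ(680/1) = 1 · 0 = 0
  d = 2: σ(2) · μ(680/2) = 3 · 0 = 0
  d = 4: σ(4) · μ(680/4) = 7 · -1 = -7
  d = 5: σ(5) · μ(680/5) = 6 · 0 = 0
  d = 8: σ(8) · μ(680/8) = 15 · 1 = 15
  d = 10: σ(10) · μ(680/10) = 18 · 0 = 0
  d = 17: σ(17) · μ(680/17) = 18 · 0 = 0
  d = 20: σ(20) · μ(680/20) = 42 · 1 = 42
  d = 34: σ(34) · μ(680/34) = 54 · 0 = 0
  d = 40: σ(40) · μ(680/40) = 90 · -1 = -90
  d = 68: σ(68) · μ(680/68) = 126 · 1 = 126
  d = 85: σ(85) · μ(680/85) = 108 · 0 = 0
  d = 136: σ(136) · μ(680/136) = 270 · -1 = -270
  d = 170: σ(170) · μ(680/170) = 324 · 0 = 0
  d = 340: σ(340) · μ(680/340) = 756 · -1 = -756
  d = 680: σ(680) · μ(680/680) = 1620 · 1 = 1620
Summing: (σ * μ)(680) = 0 + 0 + -7 + 0 + 15 + 0 + 0 + 42 + 0 + -90 + 126 + 0 + -270 + 0 + -756 + 1620 = 680.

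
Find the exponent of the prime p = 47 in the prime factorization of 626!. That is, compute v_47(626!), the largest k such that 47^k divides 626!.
v_47(626!) = 13

Legendre's formula: v_p(n!) = Σ_{k ≥ 1} ⌊n / p^k⌋. For p = 47, n = 626, the terms are:
  ⌊626/47^1⌋ = ⌊626/47⌋ = 13
(the next term ⌊626/47^2⌋ = 0, terminating the sum). Summing: v_47(626!) = 13 = 13.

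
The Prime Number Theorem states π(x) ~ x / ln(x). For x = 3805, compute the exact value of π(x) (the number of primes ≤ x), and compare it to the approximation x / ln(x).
π(3805) = 529;  x/ln(x) ≈ 461.54;  relative error ≈ 12.75%.

Directly count primes up to 3805: π(3805) = 529. The PNT approximation gives 3805/ln(3805) ≈ 3805/8.24407 ≈ 461.54. Relative error (π(x) − x/ln(x)) / π(x) ≈ 12.75%; the approximation is known to undercount slightly (Li(x) is a better estimate).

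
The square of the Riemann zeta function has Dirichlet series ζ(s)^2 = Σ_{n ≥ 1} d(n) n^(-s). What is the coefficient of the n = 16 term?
d(16) = 5

ζ(s)^2 = (Σ 1/m^s)(Σ 1/k^s). The coefficient of 1/n^s in the product is the number of ordered pairs (m, k) with mk = n, which equals d(n). For n = 16, divisors are [1, 2, 4, 8, 16], so d(16) = 5.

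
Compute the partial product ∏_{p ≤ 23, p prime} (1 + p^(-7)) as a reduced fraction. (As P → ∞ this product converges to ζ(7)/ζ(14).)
∏ = 1213055423679013780431254747580653474818754487990016/1203084832226034935165248483197620256588271403484375

The primes p ≤ 23 are [2, 3, 5, 7, 11, 13, 17, 19, 23]. For each, (1 + 1/p^7) = (p^7 + 1)/p^7. Multiplying these fractions over p ∈ [2, 3, 5, 7, 11, 13, 17, 19, 23] gives 1213055423679013780431254747580653474818754487990016/1203084832226034935165248483197620256588271403484375. (In the limit P → ∞ this tends to ζ(7)/ζ(14).)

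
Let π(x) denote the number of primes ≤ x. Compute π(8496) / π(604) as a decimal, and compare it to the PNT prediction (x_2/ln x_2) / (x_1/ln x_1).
π(8496)/π(604) = 1059/110 ≈ 9.6273;  PNT prediction ≈ 9.9559.

π(604) = 110 and π(8496) = 1059, so π(8496)/π(604) ≈ 9.6273. The PNT-predicted ratio is (8496/ln(8496)) / (604/ln(604)) ≈ 9.9559. The two agree to within a few percent, as expected.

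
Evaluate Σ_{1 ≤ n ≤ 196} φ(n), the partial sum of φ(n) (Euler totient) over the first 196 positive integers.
Σ_{n ≤ 196} φ(n) = 11698

Compute φ(n) for each 1 ≤ n ≤ 196: φ(1) = 1, φ(2) = 1, φ(3) = 2, φ(4) = 2, φ(5) = 4, φ(6) = 2, φ(7) = 6, φ(8) = 4, φ(9) = 6, φ(10) = 4, φ(11) = 10, φ(12) = 4, φ(13) = 12, φ(14) = 6, φ(15) = 8, φ(16) = 8, φ(17) = 16, φ(18) = 6, φ(19) = 18, φ(20) = 8, φ(21) = 12, φ(22) = 10, φ(23) = 22, φ(24) = 8, φ(25) = 20, φ(26) = 12, φ(27) = 18, φ(28) = 12, φ(29) = 28, φ(30) = 8, φ(31) = 30, φ(32) = 16, φ(33) = 20, φ(34) = 16, φ(35) = 24, φ(36) = 12, φ(37) = 36, φ(38) = 18, φ(39) = 24, φ(40) = 16, φ(41) = 40, φ(42) = 12, φ(43) = 42, φ(44) = 20, φ(45) = 24, φ(46) = 22, φ(47) = 46, φ(48) = 16, φ(49) = 42, φ(50) = 20, φ(51) = 32, φ(52) = 24, φ(53) = 52, φ(54) = 18, φ(55) = 40, φ(56) = 24, φ(57) = 36, φ(58) = 28, φ(59) = 58, φ(60) = 16, φ(61) = 60, φ(62) = 30, φ(63) = 36, φ(64) = 32, φ(65) = 48, φ(66) = 20, φ(67) = 66, φ(68) = 32, φ(69) = 44, φ(70) = 24, φ(71) = 70, φ(72) = 24, φ(73) = 72, φ(74) = 36, φ(75) = 40, φ(76) = 36, φ(77) = 60, φ(78) = 24, φ(79) = 78, φ(80) = 32, φ(81) = 54, φ(82) = 40, φ(83) = 82, φ(84) = 24, φ(85) = 64, φ(86) = 42, φ(87) = 56, φ(88) = 40, φ(89) = 88, φ(90) = 24, φ(91) = 72, φ(92) = 44, φ(93) = 60, φ(94) = 46, φ(95) = 72, φ(96) = 32, φ(97) = 96, φ(98) = 42, φ(99) = 60, φ(100) = 40, φ(101) = 100, φ(102) = 32, φ(103) = 102, φ(104) = 48, φ(105) = 48, φ(106) = 52, φ(107) = 106, φ(108) = 36, φ(109) = 108, φ(110) = 40, φ(111) = 72, φ(112) = 48, φ(113) = 112, φ(114) = 36, φ(115) = 88, φ(116) = 56, φ(117) = 72, φ(118) = 58, φ(119) = 96, φ(120) = 32, φ(121) = 110, φ(122) = 60, φ(123) = 80, φ(124) = 60, φ(125) = 100, φ(126) = 36, φ(127) = 126, φ(128) = 64, φ(129) = 84, φ(130) = 48, φ(131) = 130, φ(132) = 40, φ(133) = 108, φ(134) = 66, φ(135) = 72, φ(136) = 64, φ(137) = 136, φ(138) = 44, φ(139) = 138, φ(140) = 48, φ(141) = 92, φ(142) = 70, φ(143) = 120, φ(144) = 48, φ(145) = 112, φ(146) = 72, φ(147) = 84, φ(148) = 72, φ(149) = 148, φ(150) = 40, φ(151) = 150, φ(152) = 72, φ(153) = 96, φ(154) = 60, φ(155) = 120, φ(156) = 48, φ(157) = 156, φ(158) = 78, φ(159) = 104, φ(160) = 64, φ(161) = 132, φ(162) = 54, φ(163) = 162, φ(164) = 80, φ(165) = 80, φ(166) = 82, φ(167) = 166, φ(168) = 48, φ(169) = 156, φ(170) = 64, φ(171) = 108, φ(172) = 84, φ(173) = 172, φ(174) = 56, φ(175) = 120, φ(176) = 80, φ(177) = 116, φ(178) = 88, φ(179) = 178, φ(180) = 48, φ(181) = 180, φ(182) = 72, φ(183) = 120, φ(184) = 88, φ(185) = 144, φ(186) = 60, φ(187) = 160, φ(188) = 92, φ(189) = 108, φ(190) = 72, φ(191) = 190, φ(192) = 64, φ(193) = 192, φ(194) = 96, φ(195) = 96, φ(196) = 84. Summing all 196 values: 11698. (Average order: Σ_{n ≤ x} φ(n) ~ (3/π²) x². For x = 196, (3/π²)·196² ≈ 11677.06.)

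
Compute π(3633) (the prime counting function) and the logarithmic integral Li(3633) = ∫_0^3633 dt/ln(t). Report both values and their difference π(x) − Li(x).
π(3633) = 508;  Li(3633) ≈ 520.86;  π(x) − Li(x) ≈ -12.86.

Direct count of primes ≤ 3633 gives π(3633) = 508. Numerical evaluation of the logarithmic integral gives Li(3633) ≈ 520.86. The difference π(x) − Li(x) ≈ -12.86 is typically negative for small/moderate x (Li(x) overestimates), though Littlewood's theorem shows this sign changes infinitely often.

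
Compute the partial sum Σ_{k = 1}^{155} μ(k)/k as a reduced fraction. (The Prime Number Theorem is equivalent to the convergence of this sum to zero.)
Σ μ(k)/k = 35386221418707905836854512026342273734410221837967216139/5364750833138837555449767529261714317873456270532298668855

Values of μ(k) for 1 ≤ k ≤ 155: μ(1) = 1, μ(2) = -1, μ(3) = -1, μ(5) = -1, μ(6) = 1, μ(7) = -1, μ(10) = 1, μ(11) = -1, μ(13) = -1, μ(14) = 1, μ(15) = 1, μ(17) = -1, μ(19) = -1, μ(21) = 1, μ(22) = 1, μ(23) = -1, μ(26) = 1, μ(29) = -1, μ(30) = -1, μ(31) = -1, μ(33) = 1, μ(34) = 1, μ(35) = 1, μ(37) = -1, μ(38) = 1, μ(39) = 1, μ(41) = -1, μ(42) = -1, μ(43) = -1, μ(46) = 1, μ(47) = -1, μ(51) = 1, μ(53) = -1, μ(55) = 1, μ(57) = 1, μ(58) = 1, μ(59) = -1, μ(61) = -1, μ(62) = 1, μ(65) = 1, μ(66) = -1, μ(67) = -1, μ(69) = 1, μ(70) = -1, μ(71) = -1, μ(73) = -1, μ(74) = 1, μ(77) = 1, μ(78) = -1, μ(79) = -1, μ(82) = 1, μ(83) = -1, μ(85) = 1, μ(86) = 1, μ(87) = 1, μ(89) = -1, μ(91) = 1, μ(93) = 1, μ(94) = 1, μ(95) = 1, μ(97) = -1, μ(101) = -1, μ(102) = -1, μ(103) = -1, μ(105) = -1, μ(106) = 1, μ(107) = -1, μ(109) = -1, μ(110) = -1, μ(111) = 1, μ(113) = -1, μ(114) = -1, μ(115) = 1, μ(118) = 1, μ(119) = 1, μ(122) = 1, μ(123) = 1, μ(127) = -1, μ(129) = 1, μ(130) = -1, μ(131) = -1, μ(133) = 1, μ(134) = 1, μ(137) = -1, μ(138) = -1, μ(139) = -1, μ(141) = 1, μ(142) = 1, μ(143) = 1, μ(145) = 1, μ(146) = 1, μ(149) = -1, μ(151) = -1, μ(154) = -1, μ(155) = 1, with μ = 0 on non-squarefree integers. Summing μ(k)/k for k where μ(k) ≠ 0 gives 35386221418707905836854512026342273734410221837967216139/5364750833138837555449767529261714317873456270532298668855 ≈ 0.0066. (PNT ⟺ this sum → 0 as n → ∞.)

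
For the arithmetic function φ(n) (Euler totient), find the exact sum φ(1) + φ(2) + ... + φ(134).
Σ_{n ≤ 134} φ(n) = 5498

Compute φ(n) for each 1 ≤ n ≤ 134: φ(1) = 1, φ(2) = 1, φ(3) = 2, φ(4) = 2, φ(5) = 4, φ(6) = 2, φ(7) = 6, φ(8) = 4, φ(9) = 6, φ(10) = 4, φ(11) = 10, φ(12) = 4, φ(13) = 12, φ(14) = 6, φ(15) = 8, φ(16) = 8, φ(17) = 16, φ(18) = 6, φ(19) = 18, φ(20) = 8, φ(21) = 12, φ(22) = 10, φ(23) = 22, φ(24) = 8, φ(25) = 20, φ(26) = 12, φ(27) = 18, φ(28) = 12, φ(29) = 28, φ(30) = 8, φ(31) = 30, φ(32) = 16, φ(33) = 20, φ(34) = 16, φ(35) = 24, φ(36) = 12, φ(37) = 36, φ(38) = 18, φ(39) = 24, φ(40) = 16, φ(41) = 40, φ(42) = 12, φ(43) = 42, φ(44) = 20, φ(45) = 24, φ(46) = 22, φ(47) = 46, φ(48) = 16, φ(49) = 42, φ(50) = 20, φ(51) = 32, φ(52) = 24, φ(53) = 52, φ(54) = 18, φ(55) = 40, φ(56) = 24, φ(57) = 36, φ(58) = 28, φ(59) = 58, φ(60) = 16, φ(61) = 60, φ(62) = 30, φ(63) = 36, φ(64) = 32, φ(65) = 48, φ(66) = 20, φ(67) = 66, φ(68) = 32, φ(69) = 44, φ(70) = 24, φ(71) = 70, φ(72) = 24, φ(73) = 72, φ(74) = 36, φ(75) = 40, φ(76) = 36, φ(77) = 60, φ(78) = 24, φ(79) = 78, φ(80) = 32, φ(81) = 54, φ(82) = 40, φ(83) = 82, φ(84) = 24, φ(85) = 64, φ(86) = 42, φ(87) = 56, φ(88) = 40, φ(89) = 88, φ(90) = 24, φ(91) = 72, φ(92) = 44, φ(93) = 60, φ(94) = 46, φ(95) = 72, φ(96) = 32, φ(97) = 96, φ(98) = 42, φ(99) = 60, φ(100) = 40, φ(101) = 100, φ(102) = 32, φ(103) = 102, φ(104) = 48, φ(105) = 48, φ(106) = 52, φ(107) = 106, φ(108) = 36, φ(109) = 108, φ(110) = 40, φ(111) = 72, φ(112) = 48, φ(113) = 112, φ(114) = 36, φ(115) = 88, φ(116) = 56, φ(117) = 72, φ(118) = 58, φ(119) = 96, φ(120) = 32, φ(121) = 110, φ(122) = 60, φ(123) = 80, φ(124) = 60, φ(125) = 100, φ(126) = 36, φ(127) = 126, φ(128) = 64, φ(129) = 84, φ(130) = 48, φ(131) = 130, φ(132) = 40, φ(133) = 108, φ(134) = 66. Summing all 134 values: 5498. (Average order: Σ_{n ≤ x} φ(n) ~ (3/π²) x². For x = 134, (3/π²)·134² ≈ 5457.97.)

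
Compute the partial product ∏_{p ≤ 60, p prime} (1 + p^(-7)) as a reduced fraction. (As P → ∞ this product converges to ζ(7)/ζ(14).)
∏ = 154272612488542520575194753525518049355152211393535148597853519093722799890327479251625253745654498938144626318130977279872264568832/153004583688557812714359993673162055220477902107343685743956838145087594785289245672618943212330518776423841758160619459081570916875

The primes p ≤ 60 are [2, 3, 5, 7, 11, 13, 17, 19, 23, 29, 31, 37, 41, 43, 47, 53, 59]. For each, (1 + 1/p^7) = (p^7 + 1)/p^7. Multiplying these fractions over p ∈ [2, 3, 5, 7, 11, 13, 17, 19, 23, 29, 31, 37, 41, 43, 47, 53, 59] gives 154272612488542520575194753525518049355152211393535148597853519093722799890327479251625253745654498938144626318130977279872264568832/153004583688557812714359993673162055220477902107343685743956838145087594785289245672618943212330518776423841758160619459081570916875. (In the limit P → ∞ this tends to ζ(7)/ζ(14).)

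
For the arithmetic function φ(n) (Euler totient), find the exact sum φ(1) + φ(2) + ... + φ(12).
Σ_{n ≤ 12} φ(n) = 46

Compute φ(n) for each 1 ≤ n ≤ 12: φ(1) = 1, φ(2) = 1, φ(3) = 2, φ(4) = 2, φ(5) = 4, φ(6) = 2, φ(7) = 6, φ(8) = 4, φ(9) = 6, φ(10) = 4, φ(11) = 10, φ(12) = 4. Summing all 12 values: 46. (Average order: Σ_{n ≤ x} φ(n) ~ (3/π²) x². For x = 12, (3/π²)·12² ≈ 43.77.)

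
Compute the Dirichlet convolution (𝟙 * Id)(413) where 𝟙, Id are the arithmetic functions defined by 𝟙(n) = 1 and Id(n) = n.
(𝟙 * Id)(413) = 480

Divisors of 413: [1, 7, 59, 413]. For each d | 413:
  d = 1: 𝟙(1) · Id(413/1) = 1 · 413 = 413
  d = 7: 𝟙(7) · Id(413/7) = 1 · 59 = 59
  d = 59: 𝟙(59) · Id(413/59) = 1 · 7 = 7
  d = 413: 𝟙(413) · Id(413/413) = 1 · 1 = 1
Summing: (𝟙 * Id)(413) = 413 + 59 + 7 + 1 = 480.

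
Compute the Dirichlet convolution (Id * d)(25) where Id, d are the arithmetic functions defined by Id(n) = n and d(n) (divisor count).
(Id * d)(25) = 38

Divisors of 25: [1, 5, 25]. For each d | 25:
  d = 1: Id(1) · d(25/1) = 1 · 3 = 3
  d = 5: Id(5) · d(25/5) = 5 · 2 = 10
  d = 25: Id(25) · d(25/25) = 25 · 1 = 25
Summing: (Id * d)(25) = 3 + 10 + 25 = 38.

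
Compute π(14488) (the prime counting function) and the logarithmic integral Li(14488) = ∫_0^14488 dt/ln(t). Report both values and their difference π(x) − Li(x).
π(14488) = 1697;  Li(14488) ≈ 1723.28;  π(x) − Li(x) ≈ -26.28.

Direct count of primes ≤ 14488 gives π(14488) = 1697. Numerical evaluation of the logarithmic integral gives Li(14488) ≈ 1723.28. The difference π(x) − Li(x) ≈ -26.28 is typically negative for small/moderate x (Li(x) overestimates), though Littlewood's theorem shows this sign changes infinitely often.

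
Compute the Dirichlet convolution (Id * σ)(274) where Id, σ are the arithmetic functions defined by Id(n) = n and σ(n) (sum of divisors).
(Id * σ)(274) = 1375

Divisors of 274: [1, 2, 137, 274]. For each d | 274:
  d = 1: Id(1) · σ(274/1) = 1 · 414 = 414
  d = 2: Id(2) · σ(274/2) = 2 · 138 = 276
  d = 137: Id(137) · σ(274/137) = 137 · 3 = 411
  d = 274: Id(274) · σ(274/274) = 274 · 1 = 274
Summing: (Id * σ)(274) = 414 + 276 + 411 + 274 = 1375.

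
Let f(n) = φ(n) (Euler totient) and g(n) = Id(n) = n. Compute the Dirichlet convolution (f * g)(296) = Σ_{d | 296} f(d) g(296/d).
(φ * Id)(296) = 1460

Divisors of 296: [1, 2, 4, 8, 37, 74, 148, 296]. For each d | 296:
  d = 1: φ(1) · Id(296/1) = 1 · 296 = 296
  d = 2: φ(2) · Id(296/2) = 1 · 148 = 148
  d = 4: φ(4) · Id(296/4) = 2 · 74 = 148
  d = 8: φ(8) · Id(296/8) = 4 · 37 = 148
  d = 37: φ(37) · Id(296/37) = 36 · 8 = 288
  d = 74: φ(74) · Id(296/74) = 36 · 4 = 144
  d = 148: φ(148) · Id(296/148) = 72 · 2 = 144
  d = 296: φ(296) · Id(296/296) = 144 · 1 = 144
Summing: (φ * Id)(296) = 296 + 148 + 148 + 148 + 288 + 144 + 144 + 144 = 1460.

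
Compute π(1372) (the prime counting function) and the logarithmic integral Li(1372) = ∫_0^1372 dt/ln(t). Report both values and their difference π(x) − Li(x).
π(1372) = 219;  Li(1372) ≈ 230.20;  π(x) − Li(x) ≈ -11.20.

Direct count of primes ≤ 1372 gives π(1372) = 219. Numerical evaluation of the logarithmic integral gives Li(1372) ≈ 230.20. The difference π(x) − Li(x) ≈ -11.20 is typically negative for small/moderate x (Li(x) overestimates), though Littlewood's theorem shows this sign changes infinitely often.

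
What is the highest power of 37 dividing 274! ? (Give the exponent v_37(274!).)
v_37(274!) = 7

Legendre's formula: v_p(n!) = Σ_{k ≥ 1} ⌊n / p^k⌋. For p = 37, n = 274, the terms are:
  ⌊274/37^1⌋ = ⌊274/37⌋ = 7
(the next term ⌊274/37^2⌋ = 0, terminating the sum). Summing: v_37(274!) = 7 = 7.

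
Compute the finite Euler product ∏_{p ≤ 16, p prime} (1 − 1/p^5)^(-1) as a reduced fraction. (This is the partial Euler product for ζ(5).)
∏ = 2548391272552125/2457639696903844

The primes p ≤ 16 are [2, 3, 5, 7, 11, 13]. For each prime, (1 − 1/p^5)^(-1) = p^5 / (p^5 − 1). The product is (1 − 1/2^5)^(-1), (1 − 1/3^5)^(-1), (1 − 1/5^5)^(-1), (1 − 1/7^5)^(-1), (1 − 1/11^5)^(-1), (1 − 1/13^5)^(-1) = ∏ p^5 / (p^5 − 1) = 2548391272552125/2457639696903844.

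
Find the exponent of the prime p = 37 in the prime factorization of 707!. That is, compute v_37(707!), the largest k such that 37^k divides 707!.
v_37(707!) = 19

Legendre's formula: v_p(n!) = Σ_{k ≥ 1} ⌊n / p^k⌋. For p = 37, n = 707, the terms are:
  ⌊707/37^1⌋ = ⌊707/37⌋ = 19
(the next term ⌊707/37^2⌋ = 0, terminating the sum). Summing: v_37(707!) = 19 = 19.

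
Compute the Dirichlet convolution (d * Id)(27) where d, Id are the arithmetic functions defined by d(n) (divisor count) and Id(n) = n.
(d * Id)(27) = 58

Divisors of 27: [1, 3, 9, 27]. For each d | 27:
  d = 1: d(1) · Id(27/1) = 1 · 27 = 27
  d = 3: d(3) · Id(27/3) = 2 · 9 = 18
  d = 9: d(9) · Id(27/9) = 3 · 3 = 9
  d = 27: d(27) · Id(27/27) = 4 · 1 = 4
Summing: (d * Id)(27) = 27 + 18 + 9 + 4 = 58.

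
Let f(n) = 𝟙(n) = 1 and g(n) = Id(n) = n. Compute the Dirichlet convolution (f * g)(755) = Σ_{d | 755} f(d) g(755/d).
(𝟙 * Id)(755) = 912

Divisors of 755: [1, 5, 151, 755]. For each d | 755:
  d = 1: 𝟙(1) · Id(755/1) = 1 · 755 = 755
  d = 5: 𝟙(5) · Id(755/5) = 1 · 151 = 151
  d = 151: 𝟙(151) · Id(755/151) = 1 · 5 = 5
  d = 755: 𝟙(755) · Id(755/755) = 1 · 1 = 1
Summing: (𝟙 * Id)(755) = 755 + 151 + 5 + 1 = 912.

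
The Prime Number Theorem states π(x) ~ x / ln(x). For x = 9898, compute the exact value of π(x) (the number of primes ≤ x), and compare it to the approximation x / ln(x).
π(9898) = 1220;  x/ln(x) ≈ 1075.86;  relative error ≈ 11.81%.

Directly count primes up to 9898: π(9898) = 1220. The PNT approximation gives 9898/ln(9898) ≈ 9898/9.20009 ≈ 1075.86. Relative error (π(x) − x/ln(x)) / π(x) ≈ 11.81%; the approximation is known to undercount slightly (Li(x) is a better estimate).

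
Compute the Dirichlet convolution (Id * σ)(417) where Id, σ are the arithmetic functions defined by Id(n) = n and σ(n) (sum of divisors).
(Id * σ)(417) = 1953

Divisors of 417: [1, 3, 139, 417]. For each d | 417:
  d = 1: Id(1) · σ(417/1) = 1 · 560 = 560
  d = 3: Id(3) · σ(417/3) = 3 · 140 = 420
  d = 139: Id(139) · σ(417/139) = 139 · 4 = 556
  d = 417: Id(417) · σ(417/417) = 417 · 1 = 417
Summing: (Id * σ)(417) = 560 + 420 + 556 + 417 = 1953.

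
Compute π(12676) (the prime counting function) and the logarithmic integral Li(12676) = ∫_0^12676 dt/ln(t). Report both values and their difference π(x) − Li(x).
π(12676) = 1514;  Li(12676) ≈ 1532.86;  π(x) − Li(x) ≈ -18.86.

Direct count of primes ≤ 12676 gives π(12676) = 1514. Numerical evaluation of the logarithmic integral gives Li(12676) ≈ 1532.86. The difference π(x) − Li(x) ≈ -18.86 is typically negative for small/moderate x (Li(x) overestimates), though Littlewood's theorem shows this sign changes infinitely often.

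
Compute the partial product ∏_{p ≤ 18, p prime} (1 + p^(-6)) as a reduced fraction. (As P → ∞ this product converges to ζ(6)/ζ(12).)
∏ = 37082050739665581555281/36458868890141886060873

The primes p ≤ 18 are [2, 3, 5, 7, 11, 13, 17]. For each, (1 + 1/p^6) = (p^6 + 1)/p^6. Multiplying these fractions over p ∈ [2, 3, 5, 7, 11, 13, 17] gives 37082050739665581555281/36458868890141886060873. (In the limit P → ∞ this tends to ζ(6)/ζ(12).)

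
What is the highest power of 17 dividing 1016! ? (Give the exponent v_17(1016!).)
v_17(1016!) = 62

Legendre's formula: v_p(n!) = Σ_{k ≥ 1} ⌊n / p^k⌋. For p = 17, n = 1016, the terms are:
  ⌊1016/17^1⌋ = ⌊1016/17⌋ = 59
  ⌊1016/17^2⌋ = ⌊1016/289⌋ = 3
(the next term ⌊1016/17^3⌋ = 0, terminating the sum). Summing: v_17(1016!) = 59 + 3 = 62.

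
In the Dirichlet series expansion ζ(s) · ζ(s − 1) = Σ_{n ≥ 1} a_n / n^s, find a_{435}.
σ(435) = 720

In the product (Σ m^0/m^s)(Σ k / k^s) = Σ (Σ_{d | n} d) / n^s, the coefficient of 1/n^s is σ(n) = Σ_{d | n} d. For n = 435, divisors are [1, 3, 5, 15, 29, 87, 145, 435]; summing: σ(435) = 720.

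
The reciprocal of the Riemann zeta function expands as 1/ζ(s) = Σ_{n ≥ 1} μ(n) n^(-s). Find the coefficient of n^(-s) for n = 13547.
μ(13547) = -1

Factor n = 13547 = 19 · 23 · 31. μ(n) = 0 if any exponent ≥ 2 (not squarefree); otherwise μ(n) = (−1)^{ω(n)} where ω(n) is the number of distinct prime factors. Applying: μ(13547) = -1.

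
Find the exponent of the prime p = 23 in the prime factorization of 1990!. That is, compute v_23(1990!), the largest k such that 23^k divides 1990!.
v_23(1990!) = 89

Legendre's formula: v_p(n!) = Σ_{k ≥ 1} ⌊n / p^k⌋. For p = 23, n = 1990, the terms are:
  ⌊1990/23^1⌋ = ⌊1990/23⌋ = 86
  ⌊1990/23^2⌋ = ⌊1990/529⌋ = 3
(the next term ⌊1990/23^3⌋ = 0, terminating the sum). Summing: v_23(1990!) = 86 + 3 = 89.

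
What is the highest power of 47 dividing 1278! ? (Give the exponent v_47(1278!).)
v_47(1278!) = 27

Legendre's formula: v_p(n!) = Σ_{k ≥ 1} ⌊n / p^k⌋. For p = 47, n = 1278, the terms are:
  ⌊1278/47^1⌋ = ⌊1278/47⌋ = 27
(the next term ⌊1278/47^2⌋ = 0, terminating the sum). Summing: v_47(1278!) = 27 = 27.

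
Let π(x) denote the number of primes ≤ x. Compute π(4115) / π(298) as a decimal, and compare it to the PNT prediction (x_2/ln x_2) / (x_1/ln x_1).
π(4115)/π(298) = 566/62 ≈ 9.1290;  PNT prediction ≈ 9.4528.

π(298) = 62 and π(4115) = 566, so π(4115)/π(298) ≈ 9.1290. The PNT-predicted ratio is (4115/ln(4115)) / (298/ln(298)) ≈ 9.4528. The two agree to within a few percent, as expected.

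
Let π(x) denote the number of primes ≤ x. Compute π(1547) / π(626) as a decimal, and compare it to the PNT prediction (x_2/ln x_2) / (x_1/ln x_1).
π(1547)/π(626) = 243/114 ≈ 2.1316;  PNT prediction ≈ 2.1668.

π(626) = 114 and π(1547) = 243, so π(1547)/π(626) ≈ 2.1316. The PNT-predicted ratio is (1547/ln(1547)) / (626/ln(626)) ≈ 2.1668. The two agree to within a few percent, as expected.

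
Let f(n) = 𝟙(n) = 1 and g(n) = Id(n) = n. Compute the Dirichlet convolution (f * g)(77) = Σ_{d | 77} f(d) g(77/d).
(𝟙 * Id)(77) = 96

Divisors of 77: [1, 7, 11, 77]. For each d | 77:
  d = 1: 𝟙(1) · Id(77/1) = 1 · 77 = 77
  d = 7: 𝟙(7) · Id(77/7) = 1 · 11 = 11
  d = 11: 𝟙(11) · Id(77/11) = 1 · 7 = 7
  d = 77: 𝟙(77) · Id(77/77) = 1 · 1 = 1
Summing: (𝟙 * Id)(77) = 77 + 11 + 7 + 1 = 96.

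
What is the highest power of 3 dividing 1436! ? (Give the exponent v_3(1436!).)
v_3(1436!) = 713

Legendre's formula: v_p(n!) = Σ_{k ≥ 1} ⌊n / p^k⌋. For p = 3, n = 1436, the terms are:
  ⌊1436/3^1⌋ = ⌊1436/3⌋ = 478
  ⌊1436/3^2⌋ = ⌊1436/9⌋ = 159
  ⌊1436/3^3⌋ = ⌊1436/27⌋ = 53
  ⌊1436/3^4⌋ = ⌊1436/81⌋ = 17
  ⌊1436/3^5⌋ = ⌊1436/243⌋ = 5
  ⌊1436/3^6⌋ = ⌊1436/729⌋ = 1
(the next term ⌊1436/3^7⌋ = 0, terminating the sum). Summing: v_3(1436!) = 478 + 159 + 53 + 17 + 5 + 1 = 713.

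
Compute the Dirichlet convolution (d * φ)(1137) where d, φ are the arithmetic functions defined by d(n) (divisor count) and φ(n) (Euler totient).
(d * φ)(1137) = 1520

Divisors of 1137: [1, 3, 379, 1137]. For each d | 1137:
  d = 1: d(1) · φ(1137/1) = 1 · 756 = 756
  d = 3: d(3) · φ(1137/3) = 2 · 378 = 756
  d = 379: d(379) · φ(1137/379) = 2 · 2 = 4
  d = 1137: d(1137) · φ(1137/1137) = 4 · 1 = 4
Summing: (d * φ)(1137) = 756 + 756 + 4 + 4 = 1520.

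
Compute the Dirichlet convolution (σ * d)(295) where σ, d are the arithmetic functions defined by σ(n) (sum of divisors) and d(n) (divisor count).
(σ * d)(295) = 496

Divisors of 295: [1, 5, 59, 295]. For each d | 295:
  d = 1: σ(1) · d(295/1) = 1 · 4 = 4
  d = 5: σ(5) · d(295/5) = 6 · 2 = 12
  d = 59: σ(59) · d(295/59) = 60 · 2 = 120
  d = 295: σ(295) · d(295/295) = 360 · 1 = 360
Summing: (σ * d)(295) = 4 + 12 + 120 + 360 = 496.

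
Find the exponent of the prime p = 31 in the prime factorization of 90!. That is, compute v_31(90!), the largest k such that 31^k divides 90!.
v_31(90!) = 2

Legendre's formula: v_p(n!) = Σ_{k ≥ 1} ⌊n / p^k⌋. For p = 31, n = 90, the terms are:
  ⌊90/31^1⌋ = ⌊90/31⌋ = 2
(the next term ⌊90/31^2⌋ = 0, terminating the sum). Summing: v_31(90!) = 2 = 2.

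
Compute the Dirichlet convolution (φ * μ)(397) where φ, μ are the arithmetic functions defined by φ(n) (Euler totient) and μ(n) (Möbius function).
(φ * μ)(397) = 395

Divisors of 397: [1, 397]. For each d | 397:
  d = 1: φ(1) · μ(397/1) = 1 · -1 = -1
  d = 397: φ(397) · μ(397/397) = 396 · 1 = 396
Summing: (φ * μ)(397) = -1 + 396 = 395.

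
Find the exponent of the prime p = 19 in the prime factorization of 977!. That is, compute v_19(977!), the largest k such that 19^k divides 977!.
v_19(977!) = 53

Legendre's formula: v_p(n!) = Σ_{k ≥ 1} ⌊n / p^k⌋. For p = 19, n = 977, the terms are:
  ⌊977/19^1⌋ = ⌊977/19⌋ = 51
  ⌊977/19^2⌋ = ⌊977/361⌋ = 2
(the next term ⌊977/19^3⌋ = 0, terminating the sum). Summing: v_19(977!) = 51 + 2 = 53.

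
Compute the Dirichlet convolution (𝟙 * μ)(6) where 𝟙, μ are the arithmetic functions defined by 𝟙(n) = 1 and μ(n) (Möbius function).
(𝟙 * μ)(6) = 0

Divisors of 6: [1, 2, 3, 6]. For each d | 6:
  d = 1: 𝟙(1) · μ(6/1) = 1 · 1 = 1
  d = 2: 𝟙(2) · μ(6/2) = 1 · -1 = -1
  d = 3: 𝟙(3) · μ(6/3) = 1 · -1 = -1
  d = 6: 𝟙(6) · μ(6/6) = 1 · 1 = 1
Summing: (𝟙 * μ)(6) = 1 + -1 + -1 + 1 = 0.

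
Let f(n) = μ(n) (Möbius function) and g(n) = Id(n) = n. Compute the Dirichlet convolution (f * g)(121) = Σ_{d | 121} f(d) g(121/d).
(μ * Id)(121) = 110

Divisors of 121: [1, 11, 121]. For each d | 121:
  d = 1: μ(1) · Id(121/1) = 1 · 121 = 121
  d = 11: μ(11) · Id(121/11) = -1 · 11 = -11
  d = 121: μ(121) · Id(121/121) = 0 · 1 = 0
Summing: (μ * Id)(121) = 121 + -11 + 0 = 110.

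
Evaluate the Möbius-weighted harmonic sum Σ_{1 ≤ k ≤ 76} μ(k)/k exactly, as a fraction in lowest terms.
Σ μ(k)/k = -7431196043498463691814948/581852579989271773580304621

Values of μ(k) for 1 ≤ k ≤ 76: μ(1) = 1, μ(2) = -1, μ(3) = -1, μ(5) = -1, μ(6) = 1, μ(7) = -1, μ(10) = 1, μ(11) = -1, μ(13) = -1, μ(14) = 1, μ(15) = 1, μ(17) = -1, μ(19) = -1, μ(21) = 1, μ(22) = 1, μ(23) = -1, μ(26) = 1, μ(29) = -1, μ(30) = -1, μ(31) = -1, μ(33) = 1, μ(34) = 1, μ(35) = 1, μ(37) = -1, μ(38) = 1, μ(39) = 1, μ(41) = -1, μ(42) = -1, μ(43) = -1, μ(46) = 1, μ(47) = -1, μ(51) = 1, μ(53) = -1, μ(55) = 1, μ(57) = 1, μ(58) = 1, μ(59) = -1, μ(61) = -1, μ(62) = 1, μ(65) = 1, μ(66) = -1, μ(67) = -1, μ(69) = 1, μ(70) = -1, μ(71) = -1, μ(73) = -1, μ(74) = 1, with μ = 0 on non-squarefree integers. Summing μ(k)/k for k where μ(k) ≠ 0 gives -7431196043498463691814948/581852579989271773580304621 ≈ -0.0128. (PNT ⟺ this sum → 0 as n → ∞.)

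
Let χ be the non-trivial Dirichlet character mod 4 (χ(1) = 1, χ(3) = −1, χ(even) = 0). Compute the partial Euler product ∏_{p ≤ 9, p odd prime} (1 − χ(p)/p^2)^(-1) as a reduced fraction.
∏ = 147/160

The odd primes p ≤ 9 are [3, 5, 7]. For each, χ(p) = 1 if p ≡ 1 mod 4, χ(p) = −1 if p ≡ 3 mod 4. Taking (1 − χ(p)/p^2)^(-1) = p^2/(p^2 − χ(p)): (1 − (-1)/3^2)^(-1) · (1 − (1)/5^2)^(-1) · (1 − (-1)/7^2)^(-1) = 147/160.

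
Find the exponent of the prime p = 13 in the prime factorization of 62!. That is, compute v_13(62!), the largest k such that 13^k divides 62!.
v_13(62!) = 4

Legendre's formula: v_p(n!) = Σ_{k ≥ 1} ⌊n / p^k⌋. For p = 13, n = 62, the terms are:
  ⌊62/13^1⌋ = ⌊62/13⌋ = 4
(the next term ⌊62/13^2⌋ = 0, terminating the sum). Summing: v_13(62!) = 4 = 4.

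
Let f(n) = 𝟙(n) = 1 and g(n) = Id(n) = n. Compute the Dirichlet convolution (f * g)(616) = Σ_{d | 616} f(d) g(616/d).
(𝟙 * Id)(616) = 1440

Divisors of 616: [1, 2, 4, 7, 8, 11, 14, 22, 28, 44, 56, 77, 88, 154, 308, 616]. For each d | 616:
  d = 1: 𝟙(1) · Id(616/1) = 1 · 616 = 616
  d = 2: 𝟙(2) · Id(616/2) = 1 · 308 = 308
  d = 4: 𝟙(4) · Id(616/4) = 1 · 154 = 154
  d = 7: 𝟙(7) · Id(616/7) = 1 · 88 = 88
  d = 8: 𝟙(8) · Id(616/8) = 1 · 77 = 77
  d = 11: 𝟙(11) · Id(616/11) = 1 · 56 = 56
  d = 14: 𝟙(14) · Id(616/14) = 1 · 44 = 44
  d = 22: 𝟙(22) · Id(616/22) = 1 · 28 = 28
  d = 28: 𝟙(28) · Id(616/28) = 1 · 22 = 22
  d = 44: 𝟙(44) · Id(616/44) = 1 · 14 = 14
  d = 56: 𝟙(56) · Id(616/56) = 1 · 11 = 11
  d = 77: 𝟙(77) · Id(616/77) = 1 · 8 = 8
  d = 88: 𝟙(88) · Id(616/88) = 1 · 7 = 7
  d = 154: 𝟙(154) · Id(616/154) = 1 · 4 = 4
  d = 308: 𝟙(308) · Id(616/308) = 1 · 2 = 2
  d = 616: 𝟙(616) · Id(616/616) = 1 · 1 = 1
Summing: (𝟙 * Id)(616) = 616 + 308 + 154 + 88 + 77 + 56 + 44 + 28 + 22 + 14 + 11 + 8 + 7 + 4 + 2 + 1 = 1440.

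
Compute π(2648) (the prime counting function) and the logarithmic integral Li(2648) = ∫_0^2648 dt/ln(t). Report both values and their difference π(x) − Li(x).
π(2648) = 383;  Li(2648) ≈ 398.46;  π(x) − Li(x) ≈ -15.46.

Direct count of primes ≤ 2648 gives π(2648) = 383. Numerical evaluation of the logarithmic integral gives Li(2648) ≈ 398.46. The difference π(x) − Li(x) ≈ -15.46 is typically negative for small/moderate x (Li(x) overestimates), though Littlewood's theorem shows this sign changes infinitely often.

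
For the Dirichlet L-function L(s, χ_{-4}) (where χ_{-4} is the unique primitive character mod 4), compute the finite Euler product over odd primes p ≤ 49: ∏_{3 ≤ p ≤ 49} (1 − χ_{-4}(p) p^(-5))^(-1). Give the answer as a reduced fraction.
∏ = 7508883803148623376075754946450365737429310788606076172798130278074505/7537845509642297199917174706861149114875564283464393121061743521431552

The odd primes p ≤ 49 are [3, 5, 7, 11, 13, 17, 19, 23, 29, 31, 37, 41, 43, 47]. For each, χ(p) = 1 if p ≡ 1 mod 4, χ(p) = −1 if p ≡ 3 mod 4. Taking (1 − χ(p)/p^5)^(-1) = p^5/(p^5 − χ(p)): (1 − (-1)/3^5)^(-1) · (1 − (1)/5^5)^(-1) · (1 − (-1)/7^5)^(-1) · (1 − (-1)/11^5)^(-1) · (1 − (1)/13^5)^(-1) · (1 − (1)/17^5)^(-1) · (1 − (-1)/19^5)^(-1) · (1 − (-1)/23^5)^(-1) · (1 − (1)/29^5)^(-1) · (1 − (-1)/31^5)^(-1) · (1 − (1)/37^5)^(-1) · (1 − (1)/41^5)^(-1) · (1 − (-1)/43^5)^(-1) · (1 − (-1)/47^5)^(-1) = 7508883803148623376075754946450365737429310788606076172798130278074505/7537845509642297199917174706861149114875564283464393121061743521431552.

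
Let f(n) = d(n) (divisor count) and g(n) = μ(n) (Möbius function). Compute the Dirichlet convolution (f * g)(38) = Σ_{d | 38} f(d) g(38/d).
(d * μ)(38) = 1

Divisors of 38: [1, 2, 19, 38]. For each d | 38:
  d = 1: d(1) · μ(38/1) = 1 · 1 = 1
  d = 2: d(2) · μ(38/2) = 2 · -1 = -2
  d = 19: d(19) · μ(38/19) = 2 · -1 = -2
  d = 38: d(38) · μ(38/38) = 4 · 1 = 4
Summing: (d * μ)(38) = 1 + -2 + -2 + 4 = 1.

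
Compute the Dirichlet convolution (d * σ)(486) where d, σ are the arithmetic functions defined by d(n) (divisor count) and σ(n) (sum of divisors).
(d * σ)(486) = 4020

Divisors of 486: [1, 2, 3, 6, 9, 18, 27, 54, 81, 162, 243, 486]. For each d | 486:
  d = 1: d(1) · σ(486/1) = 1 · 1092 = 1092
  d = 2: d(2) · σ(486/2) = 2 · 364 = 728
  d = 3: d(3) · σ(486/3) = 2 · 363 = 726
  d = 6: d(6) · σ(486/6) = 4 · 121 = 484
  d = 9: d(9) · σ(486/9) = 3 · 120 = 360
  d = 18: d(18) · σ(486/18) = 6 · 40 = 240
  d = 27: d(27) · σ(486/27) = 4 · 39 = 156
  d = 54: d(54) · σ(486/54) = 8 · 13 = 104
  d = 81: d(81) · σ(486/81) = 5 · 12 = 60
  d = 162: d(162) · σ(486/162) = 10 · 4 = 40
  d = 243: d(243) · σ(486/243) = 6 · 3 = 18
  d = 486: d(486) · σ(486/486) = 12 · 1 = 12
Summing: (d * σ)(486) = 1092 + 728 + 726 + 484 + 360 + 240 + 156 + 104 + 60 + 40 + 18 + 12 = 4020.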